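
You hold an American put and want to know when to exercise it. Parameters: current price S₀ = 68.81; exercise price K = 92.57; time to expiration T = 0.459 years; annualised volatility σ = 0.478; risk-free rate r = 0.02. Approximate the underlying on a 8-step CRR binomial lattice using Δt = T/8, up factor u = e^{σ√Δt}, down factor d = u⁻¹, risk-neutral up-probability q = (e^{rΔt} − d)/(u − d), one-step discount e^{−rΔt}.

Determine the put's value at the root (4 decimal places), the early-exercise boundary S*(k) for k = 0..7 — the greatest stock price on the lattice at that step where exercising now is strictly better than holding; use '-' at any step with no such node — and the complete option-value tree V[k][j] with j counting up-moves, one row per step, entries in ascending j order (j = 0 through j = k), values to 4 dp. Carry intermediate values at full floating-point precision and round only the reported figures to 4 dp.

Δt=0.05738, u=1.12131, d=0.89182, q=0.47641, disc=e^(-rΔt)=0.99885
k=8 terminal: V=max(K-S,0) → 65.0371 57.9520 49.0437 37.8430 23.7600 6.0530 0.0000 0.0000 0.0000
k=7: j=0 S=30.8729 intr=61.6971 cont=61.5909 V=61.6971[EX]; j=1 S=38.8175 intr=53.7525 cont=53.6464 V=53.7525[EX]; j=2 S=48.8064 intr=43.7636 cont=43.6574 V=43.7636[EX]; j=3 S=61.3658 intr=31.2042 cont=31.0980 V=31.2042[EX]; j=4 S=77.1572 intr=15.4128 cont=15.3066 V=15.4128[EX]; j=5 S=97.0122 intr=0.0000 cont=3.1657 V=3.1657[hold]; j=6 S=121.9764 intr=0.0000 cont=0.0000 V=0.0000[hold]; j=7 S=153.3648 intr=0.0000 cont=0.0000 V=0.0000[hold]  S*(7)=77.1572
k=6: j=0 S=34.6180 intr=57.9520 cont=57.8458 V=57.9520[EX]; j=1 S=43.5263 intr=49.0437 cont=48.9375 V=49.0437[EX]; j=2 S=54.7270 intr=37.8430 cont=37.7368 V=37.8430[EX]; j=3 S=68.8100 intr=23.7600 cont=23.6538 V=23.7600[EX]; j=4 S=86.5170 intr=6.0530 cont=9.5672 V=9.5672[hold]; j=5 S=108.7805 intr=0.0000 cont=1.6556 V=1.6556[hold]; j=6 S=136.7731 intr=0.0000 cont=0.0000 V=0.0000[hold]  S*(6)=68.8100
k=5: j=0 S=38.8175 intr=53.7525 cont=53.6464 V=53.7525[EX]; j=1 S=48.8064 intr=43.7636 cont=43.6574 V=43.7636[EX]; j=2 S=61.3658 intr=31.2042 cont=31.0980 V=31.2042[EX]; j=3 S=77.1572 intr=15.4128 cont=16.9789 V=16.9789[hold]; j=4 S=97.0122 intr=0.0000 cont=5.7914 V=5.7914[hold]; j=5 S=121.9764 intr=0.0000 cont=0.8659 V=0.8659[hold]  S*(5)=61.3658
k=4: j=0 S=43.5263 intr=49.0437 cont=48.9375 V=49.0437[EX]; j=1 S=54.7270 intr=37.8430 cont=37.7368 V=37.8430[EX]; j=2 S=68.8100 intr=23.7600 cont=24.3991 V=24.3991[hold]; j=3 S=86.5170 intr=6.0530 cont=11.6357 V=11.6357[hold]; j=4 S=108.7805 intr=0.0000 cont=3.4409 V=3.4409[hold]  S*(4)=54.7270
k=3: j=0 S=48.8064 intr=43.7636 cont=43.6574 V=43.7636[EX]; j=1 S=61.3658 intr=31.2042 cont=31.4021 V=31.4021[hold]; j=2 S=77.1572 intr=15.4128 cont=18.2975 V=18.2975[hold]; j=3 S=97.0122 intr=0.0000 cont=7.7227 V=7.7227[hold]  S*(3)=48.8064
k=2: j=0 S=54.7270 intr=37.8430 cont=37.8310 V=37.8430[EX]; j=1 S=68.8100 intr=23.7600 cont=25.1301 V=25.1301[hold]; j=2 S=86.5170 intr=6.0530 cont=13.2443 V=13.2443[hold]  S*(2)=54.7270
k=1: j=0 S=61.3658 intr=31.2042 cont=31.7500 V=31.7500[hold]; j=1 S=77.1572 intr=15.4128 cont=19.4453 V=19.4453[hold]  S*(1)=-
k=0: j=0 S=68.8100 intr=23.7600 cont=25.8582 V=25.8582[hold]  S*(0)=-

price = 25.8582
boundary = - - 54.7270 48.8064 54.7270 61.3658 68.8100 77.1572
tree:
25.8582
31.7500 19.4453
37.8430 25.1301 13.2443
43.7636 31.4021 18.2975 7.7227
49.0437 37.8430 24.3991 11.6357 3.4409
53.7525 43.7636 31.2042 16.9789 5.7914 0.8659
57.9520 49.0437 37.8430 23.7600 9.5672 1.6556 0.0000
61.6971 53.7525 43.7636 31.2042 15.4128 3.1657 0.0000 0.0000
65.0371 57.9520 49.0437 37.8430 23.7600 6.0530 0.0000 0.0000 0.0000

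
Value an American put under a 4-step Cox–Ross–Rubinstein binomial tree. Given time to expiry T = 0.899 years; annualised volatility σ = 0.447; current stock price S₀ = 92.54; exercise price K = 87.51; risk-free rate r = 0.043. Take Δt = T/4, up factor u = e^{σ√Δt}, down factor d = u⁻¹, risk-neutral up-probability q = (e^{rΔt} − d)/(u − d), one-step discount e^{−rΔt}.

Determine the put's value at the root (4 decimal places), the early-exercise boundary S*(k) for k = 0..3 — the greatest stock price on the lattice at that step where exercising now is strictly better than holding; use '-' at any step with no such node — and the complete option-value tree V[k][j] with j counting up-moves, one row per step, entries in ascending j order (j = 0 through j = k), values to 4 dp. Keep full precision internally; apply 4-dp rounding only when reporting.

Δt=0.22475, u=1.23604, d=0.80904, q=0.46996, disc=e^(-rΔt)=0.99038
k=4 terminal: V=max(K-S,0) → 47.8640 26.9391 0.0000 0.0000 0.0000
k=3: j=0 S=49.0040 intr=38.5060 cont=37.6643 V=38.5060[EX]; j=1 S=74.8681 intr=12.6419 cont=14.1414 V=14.1414[hold]; j=2 S=114.3832 intr=0.0000 cont=0.0000 V=0.0000[hold]; j=3 S=174.7541 intr=0.0000 cont=0.0000 V=0.0000[hold]  S*(3)=49.0040
k=2: j=0 S=60.5709 intr=26.9391 cont=26.7954 V=26.9391[EX]; j=1 S=92.5400 intr=0.0000 cont=7.4234 V=7.4234[hold]; j=2 S=141.3822 intr=0.0000 cont=0.0000 V=0.0000[hold]  S*(2)=60.5709
k=1: j=0 S=74.8681 intr=12.6419 cont=17.5966 V=17.5966[hold]; j=1 S=114.3832 intr=0.0000 cont=3.8968 V=3.8968[hold]  S*(1)=-
k=0: j=0 S=92.5400 intr=0.0000 cont=11.0509 V=11.0509[hold]  S*(0)=-

price = 11.0509
boundary = - - 60.5709 49.0040
tree:
11.0509
17.5966 3.8968
26.9391 7.4234 0.0000
38.5060 14.1414 0.0000 0.0000
47.8640 26.9391 0.0000 0.0000 0.0000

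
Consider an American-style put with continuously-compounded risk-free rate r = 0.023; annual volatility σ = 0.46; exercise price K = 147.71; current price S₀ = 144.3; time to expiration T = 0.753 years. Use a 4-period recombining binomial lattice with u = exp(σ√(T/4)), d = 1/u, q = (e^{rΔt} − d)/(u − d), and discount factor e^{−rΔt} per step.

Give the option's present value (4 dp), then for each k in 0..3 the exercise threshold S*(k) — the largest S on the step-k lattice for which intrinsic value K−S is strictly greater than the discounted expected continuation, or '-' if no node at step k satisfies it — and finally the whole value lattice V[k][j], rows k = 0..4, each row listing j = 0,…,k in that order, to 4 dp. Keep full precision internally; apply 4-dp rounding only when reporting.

Δt=0.18825  u=1.22089  d=0.81907  q=0.46107  discount=0.99568
step 4 (expiry): payoffs max(K−S,0) = 82.7638 50.9023 3.4100 0.0000 0.0000
step 3: (k=3,j=0): S=79.2925, (K−S)⁺=68.4175, hold=67.7794 ⇒ V=68.4175 exercise | (k=3,j=1): S=118.1920, (K−S)⁺=29.5180, hold=28.8798 ⇒ V=29.5180 exercise | (k=3,j=2): S=176.1751, (K−S)⁺=0.0000, hold=1.8298 ⇒ V=1.8298 continue | (k=3,j=3): S=262.6037, (K−S)⁺=0.0000, hold=0.0000 ⇒ V=0.0000 continue  boundary S*=118.1920
step 2: (k=2,j=0): S=96.8077, (K−S)⁺=50.9023, hold=50.2641 ⇒ V=50.9023 exercise | (k=2,j=1): S=144.3000, (K−S)⁺=3.4100, hold=16.6795 ⇒ V=16.6795 continue | (k=2,j=2): S=215.0912, (K−S)⁺=0.0000, hold=0.9819 ⇒ V=0.9819 continue  boundary S*=96.8077
step 1: (k=1,j=0): S=118.1920, (K−S)⁺=29.5180, hold=34.9715 ⇒ V=34.9715 continue | (k=1,j=1): S=176.1751, (K−S)⁺=0.0000, hold=9.4010 ⇒ V=9.4010 continue  boundary S*=-
step 0: (k=0,j=0): S=144.3000, (K−S)⁺=3.4100, hold=23.0816 ⇒ V=23.0816 continue  boundary S*=-

price = 23.0816
boundary = - - 96.8077 118.1920
tree:
23.0816
34.9715 9.4010
50.9023 16.6795 0.9819
68.4175 29.5180 1.8298 0.0000
82.7638 50.9023 3.4100 0.0000 0.0000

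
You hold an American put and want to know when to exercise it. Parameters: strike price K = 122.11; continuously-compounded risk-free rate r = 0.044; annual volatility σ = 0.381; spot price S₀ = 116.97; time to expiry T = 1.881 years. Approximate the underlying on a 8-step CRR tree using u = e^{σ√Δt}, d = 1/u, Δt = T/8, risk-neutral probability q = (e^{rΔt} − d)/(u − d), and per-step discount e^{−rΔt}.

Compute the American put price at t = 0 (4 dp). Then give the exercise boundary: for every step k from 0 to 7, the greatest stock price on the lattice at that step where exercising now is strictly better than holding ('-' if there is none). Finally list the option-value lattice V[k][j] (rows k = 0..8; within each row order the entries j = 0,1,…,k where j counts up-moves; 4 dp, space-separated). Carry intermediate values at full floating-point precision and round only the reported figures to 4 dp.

price = 22.8424
boundary = - - - 67.2005 55.8648 67.2005 80.8363 97.2390
tree:
22.8424
31.6014 13.9195
42.3851 20.6910 6.9406
54.9095 29.8359 11.3067 2.3968
66.2452 41.4353 18.0106 4.3440 0.3553
75.6687 54.9095 27.8446 7.8277 0.6929 0.0000
83.5026 66.2452 41.2737 14.0094 1.3513 0.0000 0.0000
90.0151 75.6687 54.9095 24.8710 2.6355 0.0000 0.0000 0.0000
95.4290 83.5026 66.2452 41.2737 5.1400 0.0000 0.0000 0.0000 0.0000

Δt=0.23513  u=1.20291  d=0.83132  q=0.48193  discount=0.98971
step 8 (expiry): payoffs max(K−S,0) = 95.4290 83.5026 66.2452 41.2737 5.1400 0.0000 0.0000 0.0000 0.0000
step 7: (k=7,j=0): S=32.0949, (K−S)⁺=90.0151, hold=88.7583 ⇒ V=90.0151 exercise | (k=7,j=1): S=46.4413, (K−S)⁺=75.6687, hold=74.4119 ⇒ V=75.6687 exercise | (k=7,j=2): S=67.2005, (K−S)⁺=54.9095, hold=53.6527 ⇒ V=54.9095 exercise | (k=7,j=3): S=97.2390, (K−S)⁺=24.8710, hold=23.6142 ⇒ V=24.8710 exercise | (k=7,j=4): S=140.7047, (K−S)⁺=0.0000, hold=2.6355 ⇒ V=2.6355 continue | (k=7,j=5): S=203.5995, (K−S)⁺=0.0000, hold=0.0000 ⇒ V=0.0000 continue | (k=7,j=6): S=294.6081, (K−S)⁺=0.0000, hold=0.0000 ⇒ V=0.0000 continue | (k=7,j=7): S=426.2975, (K−S)⁺=0.0000, hold=0.0000 ⇒ V=0.0000 continue  boundary S*=97.2390
step 6: (k=6,j=0): S=38.6074, (K−S)⁺=83.5026, hold=82.2459 ⇒ V=83.5026 exercise | (k=6,j=1): S=55.8648, (K−S)⁺=66.2452, hold=64.9884 ⇒ V=66.2452 exercise | (k=6,j=2): S=80.8363, (K−S)⁺=41.2737, hold=40.0169 ⇒ V=41.2737 exercise | (k=6,j=3): S=116.9700, (K−S)⁺=5.1400, hold=14.0094 ⇒ V=14.0094 continue | (k=6,j=4): S=169.2554, (K−S)⁺=0.0000, hold=1.3513 ⇒ V=1.3513 continue | (k=6,j=5): S=244.9123, (K−S)⁺=0.0000, hold=0.0000 ⇒ V=0.0000 continue | (k=6,j=6): S=354.3878, (K−S)⁺=0.0000, hold=0.0000 ⇒ V=0.0000 continue  boundary S*=80.8363
step 5: (k=5,j=0): S=46.4413, (K−S)⁺=75.6687, hold=74.4119 ⇒ V=75.6687 exercise | (k=5,j=1): S=67.2005, (K−S)⁺=54.9095, hold=53.6527 ⇒ V=54.9095 exercise | (k=5,j=2): S=97.2390, (K−S)⁺=24.8710, hold=27.8446 ⇒ V=27.8446 continue | (k=5,j=3): S=140.7047, (K−S)⁺=0.0000, hold=7.8277 ⇒ V=7.8277 continue | (k=5,j=4): S=203.5995, (K−S)⁺=0.0000, hold=0.6929 ⇒ V=0.6929 continue | (k=5,j=5): S=294.6081, (K−S)⁺=0.0000, hold=0.0000 ⇒ V=0.0000 continue  boundary S*=67.2005
step 4: (k=4,j=0): S=55.8648, (K−S)⁺=66.2452, hold=64.9884 ⇒ V=66.2452 exercise | (k=4,j=1): S=80.8363, (K−S)⁺=41.2737, hold=41.4353 ⇒ V=41.4353 continue | (k=4,j=2): S=116.9700, (K−S)⁺=5.1400, hold=18.0106 ⇒ V=18.0106 continue | (k=4,j=3): S=169.2554, (K−S)⁺=0.0000, hold=4.3440 ⇒ V=4.3440 continue | (k=4,j=4): S=244.9123, (K−S)⁺=0.0000, hold=0.3553 ⇒ V=0.3553 continue  boundary S*=55.8648
step 3: (k=3,j=0): S=67.2005, (K−S)⁺=54.9095, hold=53.7298 ⇒ V=54.9095 exercise | (k=3,j=1): S=97.2390, (K−S)⁺=24.8710, hold=29.8359 ⇒ V=29.8359 continue | (k=3,j=2): S=140.7047, (K−S)⁺=0.0000, hold=11.3067 ⇒ V=11.3067 continue | (k=3,j=3): S=203.5995, (K−S)⁺=0.0000, hold=2.3968 ⇒ V=2.3968 continue  boundary S*=67.2005
step 2: (k=2,j=0): S=80.8363, (K−S)⁺=41.2737, hold=42.3851 ⇒ V=42.3851 continue | (k=2,j=1): S=116.9700, (K−S)⁺=5.1400, hold=20.6910 ⇒ V=20.6910 continue | (k=2,j=2): S=169.2554, (K−S)⁺=0.0000, hold=6.9406 ⇒ V=6.9406 continue  boundary S*=-
step 1: (k=1,j=0): S=97.2390, (K−S)⁺=24.8710, hold=31.6014 ⇒ V=31.6014 continue | (k=1,j=1): S=140.7047, (K−S)⁺=0.0000, hold=13.9195 ⇒ V=13.9195 continue  boundary S*=-
step 0: (k=0,j=0): S=116.9700, (K−S)⁺=5.1400, hold=22.8424 ⇒ V=22.8424 continue  boundary S*=-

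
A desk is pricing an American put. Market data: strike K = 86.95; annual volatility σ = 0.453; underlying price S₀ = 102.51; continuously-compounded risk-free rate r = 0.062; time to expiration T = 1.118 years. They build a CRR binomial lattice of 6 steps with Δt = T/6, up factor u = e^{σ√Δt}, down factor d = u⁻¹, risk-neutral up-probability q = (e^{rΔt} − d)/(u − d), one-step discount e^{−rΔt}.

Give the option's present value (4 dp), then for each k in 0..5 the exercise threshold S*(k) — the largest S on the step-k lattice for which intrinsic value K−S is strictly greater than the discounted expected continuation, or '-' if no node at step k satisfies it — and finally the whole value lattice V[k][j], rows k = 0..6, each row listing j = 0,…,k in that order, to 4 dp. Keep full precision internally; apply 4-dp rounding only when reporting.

price = 9.4942
boundary = - - - 57.0159 46.8891 57.0159
tree:
9.4942
14.4226 4.4015
21.2080 7.4437 1.2227
29.9341 12.2972 2.3822 0.0000
40.0609 19.6616 4.6415 0.0000 0.0000
48.3890 29.9341 9.0435 0.0000 0.0000 0.0000
55.2379 40.0609 17.6203 0.0000 0.0000 0.0000 0.0000

params: Δt=0.18633 u=1.21597 d=0.82239 q=0.48079 e^(-rΔt)=0.98851
t_6 payoffs: 55.2379 40.0609 17.6203 0.0000 0.0000 0.0000 0.0000
t_5: node(5,0) S=38.5610 payoff=48.3890 vs cont=47.3902 → 48.3890 [stop]  node(5,1) S=57.0159 payoff=29.9341 vs cont=28.9354 → 29.9341 [stop]  node(5,2) S=84.3029 payoff=2.6471 vs cont=9.0435 → 9.0435 [wait]  node(5,3) S=124.6493 payoff=0.0000 vs cont=0.0000 → 0.0000 [wait]  node(5,4) S=184.3048 payoff=0.0000 vs cont=0.0000 → 0.0000 [wait]  node(5,5) S=272.5108 payoff=0.0000 vs cont=0.0000 → 0.0000 [wait]  ⇒ S*(5)=57.0159
t_4: node(4,0) S=46.8891 payoff=40.0609 vs cont=39.0621 → 40.0609 [stop]  node(4,1) S=69.3297 payoff=17.6203 vs cont=19.6616 → 19.6616 [wait]  node(4,2) S=102.5100 payoff=0.0000 vs cont=4.6415 → 4.6415 [wait]  node(4,3) S=151.5700 payoff=0.0000 vs cont=0.0000 → 0.0000 [wait]  node(4,4) S=224.1094 payoff=0.0000 vs cont=0.0000 → 0.0000 [wait]  ⇒ S*(4)=46.8891
t_3: node(3,0) S=57.0159 payoff=29.9341 vs cont=29.9056 → 29.9341 [stop]  node(3,1) S=84.3029 payoff=2.6471 vs cont=12.2972 → 12.2972 [wait]  node(3,2) S=124.6493 payoff=0.0000 vs cont=2.3822 → 2.3822 [wait]  node(3,3) S=184.3048 payoff=0.0000 vs cont=0.0000 → 0.0000 [wait]  ⇒ S*(3)=57.0159
t_2: node(2,0) S=69.3297 payoff=17.6203 vs cont=21.2080 → 21.2080 [wait]  node(2,1) S=102.5100 payoff=0.0000 vs cont=7.4437 → 7.4437 [wait]  node(2,2) S=151.5700 payoff=0.0000 vs cont=1.2227 → 1.2227 [wait]  ⇒ S*(2)=-
t_1: node(1,0) S=84.3029 payoff=2.6471 vs cont=14.4226 → 14.4226 [wait]  node(1,1) S=124.6493 payoff=0.0000 vs cont=4.4015 → 4.4015 [wait]  ⇒ S*(1)=-
t_0: node(0,0) S=102.5100 payoff=0.0000 vs cont=9.4942 → 9.4942 [wait]  ⇒ S*(0)=-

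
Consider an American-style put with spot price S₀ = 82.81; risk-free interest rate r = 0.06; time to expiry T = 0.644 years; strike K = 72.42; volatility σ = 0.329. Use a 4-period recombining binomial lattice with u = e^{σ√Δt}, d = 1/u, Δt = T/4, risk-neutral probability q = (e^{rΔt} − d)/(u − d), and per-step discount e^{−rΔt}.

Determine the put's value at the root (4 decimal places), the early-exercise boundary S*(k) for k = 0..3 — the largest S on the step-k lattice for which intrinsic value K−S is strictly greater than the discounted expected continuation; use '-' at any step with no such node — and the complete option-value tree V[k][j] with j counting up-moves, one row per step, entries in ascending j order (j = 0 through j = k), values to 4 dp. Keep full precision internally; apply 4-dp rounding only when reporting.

price = 3.5504
boundary = - - - 55.7299
tree:
3.5504
6.1596 1.0480
10.3676 2.1322 0.0000
16.6901 4.3379 0.0000 0.0000
23.5821 8.8255 0.0000 0.0000 0.0000

params: Δt=0.16100 u=1.14112 d=0.87633 q=0.50370 e^(-rΔt)=0.99039
t_4 payoffs: 23.5821 8.8255 0.0000 0.0000 0.0000
t_3: node(3,0) S=55.7299 payoff=16.6901 vs cont=15.9939 → 16.6901 [stop]  node(3,1) S=72.5690 payoff=0.0000 vs cont=4.3379 → 4.3379 [wait]  node(3,2) S=94.4962 payoff=0.0000 vs cont=0.0000 → 0.0000 [wait]  node(3,3) S=123.0488 payoff=0.0000 vs cont=0.0000 → 0.0000 [wait]  ⇒ S*(3)=55.7299
t_2: node(2,0) S=63.5945 payoff=8.8255 vs cont=10.3676 → 10.3676 [wait]  node(2,1) S=82.8100 payoff=0.0000 vs cont=2.1322 → 2.1322 [wait]  node(2,2) S=107.8315 payoff=0.0000 vs cont=0.0000 → 0.0000 [wait]  ⇒ S*(2)=-
t_1: node(1,0) S=72.5690 payoff=0.0000 vs cont=6.1596 → 6.1596 [wait]  node(1,1) S=94.4962 payoff=0.0000 vs cont=1.0480 → 1.0480 [wait]  ⇒ S*(1)=-
t_0: node(0,0) S=82.8100 payoff=0.0000 vs cont=3.5504 → 3.5504 [wait]  ⇒ S*(0)=-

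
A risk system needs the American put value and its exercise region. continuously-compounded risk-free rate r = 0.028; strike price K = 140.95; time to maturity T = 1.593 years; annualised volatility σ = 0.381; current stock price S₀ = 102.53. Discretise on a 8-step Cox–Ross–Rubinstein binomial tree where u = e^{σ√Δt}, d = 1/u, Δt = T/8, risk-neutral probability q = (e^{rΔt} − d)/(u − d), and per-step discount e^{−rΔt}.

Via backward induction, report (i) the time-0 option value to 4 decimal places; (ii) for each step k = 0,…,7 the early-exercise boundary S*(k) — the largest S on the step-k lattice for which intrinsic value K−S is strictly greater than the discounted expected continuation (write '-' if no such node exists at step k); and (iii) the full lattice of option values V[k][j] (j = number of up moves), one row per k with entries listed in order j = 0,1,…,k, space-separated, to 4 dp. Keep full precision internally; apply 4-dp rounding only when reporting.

price = 43.6015
boundary = - - 72.9756 61.5660 72.9756 86.4996 102.5300 86.4996
tree:
43.6015
55.3337 31.0946
67.9744 41.9569 19.4058
79.3840 54.5490 28.4761 9.5678
89.0097 67.9744 40.2920 15.6979 2.8770
97.1305 79.3840 54.4504 25.0533 5.4998 0.0000
103.9816 89.0097 67.9744 38.4200 10.5135 0.0000 0.0000
109.7615 97.1305 79.3840 54.4504 20.0980 0.0000 0.0000 0.0000
114.6378 103.9816 89.0097 67.9744 38.4200 0.0000 0.0000 0.0000 0.0000

Δt=0.19912  u=1.18532  d=0.84365  q=0.47396  discount=0.99444
step 8 (expiry): payoffs max(K−S,0) = 114.6378 103.9816 89.0097 67.9744 38.4200 0.0000 0.0000 0.0000 0.0000
step 7: (k=7,j=0): S=31.1885, (K−S)⁺=109.7615, hold=108.9778 ⇒ V=109.7615 exercise | (k=7,j=1): S=43.8195, (K−S)⁺=97.1305, hold=96.3468 ⇒ V=97.1305 exercise | (k=7,j=2): S=61.5660, (K−S)⁺=79.3840, hold=78.6003 ⇒ V=79.3840 exercise | (k=7,j=3): S=86.4996, (K−S)⁺=54.4504, hold=53.6667 ⇒ V=54.4504 exercise | (k=7,j=4): S=121.5312, (K−S)⁺=19.4188, hold=20.0980 ⇒ V=20.0980 continue | (k=7,j=5): S=170.7501, (K−S)⁺=0.0000, hold=0.0000 ⇒ V=0.0000 continue | (k=7,j=6): S=239.9023, (K−S)⁺=0.0000, hold=0.0000 ⇒ V=0.0000 continue | (k=7,j=7): S=337.0604, (K−S)⁺=0.0000, hold=0.0000 ⇒ V=0.0000 continue  boundary S*=86.4996
step 6: (k=6,j=0): S=36.9684, (K−S)⁺=103.9816, hold=103.1979 ⇒ V=103.9816 exercise | (k=6,j=1): S=51.9403, (K−S)⁺=89.0097, hold=88.2260 ⇒ V=89.0097 exercise | (k=6,j=2): S=72.9756, (K−S)⁺=67.9744, hold=67.1907 ⇒ V=67.9744 exercise | (k=6,j=3): S=102.5300, (K−S)⁺=38.4200, hold=37.9564 ⇒ V=38.4200 exercise | (k=6,j=4): S=144.0537, (K−S)⁺=0.0000, hold=10.5135 ⇒ V=10.5135 continue | (k=6,j=5): S=202.3940, (K−S)⁺=0.0000, hold=0.0000 ⇒ V=0.0000 continue | (k=6,j=6): S=284.3617, (K−S)⁺=0.0000, hold=0.0000 ⇒ V=0.0000 continue  boundary S*=102.5300
step 5: (k=5,j=0): S=43.8195, (K−S)⁺=97.1305, hold=96.3468 ⇒ V=97.1305 exercise | (k=5,j=1): S=61.5660, (K−S)⁺=79.3840, hold=78.6003 ⇒ V=79.3840 exercise | (k=5,j=2): S=86.4996, (K−S)⁺=54.4504, hold=53.6667 ⇒ V=54.4504 exercise | (k=5,j=3): S=121.5312, (K−S)⁺=19.4188, hold=25.0533 ⇒ V=25.0533 continue | (k=5,j=4): S=170.7501, (K−S)⁺=0.0000, hold=5.4998 ⇒ V=5.4998 continue | (k=5,j=5): S=239.9023, (K−S)⁺=0.0000, hold=0.0000 ⇒ V=0.0000 continue  boundary S*=86.4996
step 4: (k=4,j=0): S=51.9403, (K−S)⁺=89.0097, hold=88.2260 ⇒ V=89.0097 exercise | (k=4,j=1): S=72.9756, (K−S)⁺=67.9744, hold=67.1907 ⇒ V=67.9744 exercise | (k=4,j=2): S=102.5300, (K−S)⁺=38.4200, hold=40.2920 ⇒ V=40.2920 continue | (k=4,j=3): S=144.0537, (K−S)⁺=0.0000, hold=15.6979 ⇒ V=15.6979 continue | (k=4,j=4): S=202.3940, (K−S)⁺=0.0000, hold=2.8770 ⇒ V=2.8770 continue  boundary S*=72.9756
step 3: (k=3,j=0): S=61.5660, (K−S)⁺=79.3840, hold=78.6003 ⇒ V=79.3840 exercise | (k=3,j=1): S=86.4996, (K−S)⁺=54.4504, hold=54.5490 ⇒ V=54.5490 continue | (k=3,j=2): S=121.5312, (K−S)⁺=19.4188, hold=28.4761 ⇒ V=28.4761 continue | (k=3,j=3): S=170.7501, (K−S)⁺=0.0000, hold=9.5678 ⇒ V=9.5678 continue  boundary S*=61.5660
step 2: (k=2,j=0): S=72.9756, (K−S)⁺=67.9744, hold=67.2372 ⇒ V=67.9744 exercise | (k=2,j=1): S=102.5300, (K−S)⁺=38.4200, hold=41.9569 ⇒ V=41.9569 continue | (k=2,j=2): S=144.0537, (K−S)⁺=0.0000, hold=19.4058 ⇒ V=19.4058 continue  boundary S*=72.9756
step 1: (k=1,j=0): S=86.4996, (K−S)⁺=54.4504, hold=55.3337 ⇒ V=55.3337 continue | (k=1,j=1): S=121.5312, (K−S)⁺=19.4188, hold=31.0946 ⇒ V=31.0946 continue  boundary S*=-
step 0: (k=0,j=0): S=102.5300, (K−S)⁺=38.4200, hold=43.6015 ⇒ V=43.6015 continue  boundary S*=-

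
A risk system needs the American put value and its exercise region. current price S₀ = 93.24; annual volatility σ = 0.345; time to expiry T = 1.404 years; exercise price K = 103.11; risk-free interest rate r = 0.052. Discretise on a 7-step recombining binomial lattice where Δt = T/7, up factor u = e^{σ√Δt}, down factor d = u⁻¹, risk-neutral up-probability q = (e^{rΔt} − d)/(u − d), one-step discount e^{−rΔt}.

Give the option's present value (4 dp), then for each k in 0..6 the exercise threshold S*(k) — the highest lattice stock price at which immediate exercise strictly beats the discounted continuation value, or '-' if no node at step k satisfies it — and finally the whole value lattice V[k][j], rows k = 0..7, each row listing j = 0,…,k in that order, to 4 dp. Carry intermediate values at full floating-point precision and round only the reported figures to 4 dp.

price = 17.8889
boundary = - - 68.4538 58.6537 68.4538 79.8914 68.4538
tree:
17.8889
25.3549 10.6581
34.6562 16.4117 5.0195
44.4563 24.3874 8.6302 1.4456
52.8534 34.6562 14.4376 2.8940 0.0000
60.0484 44.4563 23.2186 5.7935 0.0000 0.0000
66.2133 52.8534 34.6562 11.5982 0.0000 0.0000 0.0000
71.4956 60.0484 44.4563 23.2186 0.0000 0.0000 0.0000 0.0000

Δt=0.20057, u=1.16708, d=0.85684, q=0.49524, disc=e^(-rΔt)=0.98962
k=7 terminal: V=max(K-S,0) → 71.4956 60.0484 44.4563 23.2186 0.0000 0.0000 0.0000 0.0000
k=6: j=0 S=36.8967 intr=66.2133 cont=65.1434 V=66.2133[EX]; j=1 S=50.2566 intr=52.8534 cont=51.7836 V=52.8534[EX]; j=2 S=68.4538 intr=34.6562 cont=33.5864 V=34.6562[EX]; j=3 S=93.2400 intr=9.8700 cont=11.5982 V=11.5982[hold]; j=4 S=127.0010 intr=0.0000 cont=0.0000 V=0.0000[hold]; j=5 S=172.9863 intr=0.0000 cont=0.0000 V=0.0000[hold]; j=6 S=235.6224 intr=0.0000 cont=0.0000 V=0.0000[hold]  S*(6)=68.4538
k=5: j=0 S=43.0616 intr=60.0484 cont=58.9786 V=60.0484[EX]; j=1 S=58.6537 intr=44.4563 cont=43.3865 V=44.4563[EX]; j=2 S=79.8914 intr=23.2186 cont=22.9958 V=23.2186[EX]; j=3 S=108.8190 intr=0.0000 cont=5.7935 V=5.7935[hold]; j=4 S=148.2209 intr=0.0000 cont=0.0000 V=0.0000[hold]; j=5 S=201.8897 intr=0.0000 cont=0.0000 V=0.0000[hold]  S*(5)=79.8914
k=4: j=0 S=50.2566 intr=52.8534 cont=51.7836 V=52.8534[EX]; j=1 S=68.4538 intr=34.6562 cont=33.5864 V=34.6562[EX]; j=2 S=93.2400 intr=9.8700 cont=14.4376 V=14.4376[hold]; j=3 S=127.0010 intr=0.0000 cont=2.8940 V=2.8940[hold]; j=4 S=172.9863 intr=0.0000 cont=0.0000 V=0.0000[hold]  S*(4)=68.4538
k=3: j=0 S=58.6537 intr=44.4563 cont=43.3865 V=44.4563[EX]; j=1 S=79.8914 intr=23.2186 cont=24.3874 V=24.3874[hold]; j=2 S=108.8190 intr=0.0000 cont=8.6302 V=8.6302[hold]; j=3 S=148.2209 intr=0.0000 cont=1.4456 V=1.4456[hold]  S*(3)=58.6537
k=2: j=0 S=68.4538 intr=34.6562 cont=34.1592 V=34.6562[EX]; j=1 S=93.2400 intr=9.8700 cont=16.4117 V=16.4117[hold]; j=2 S=127.0010 intr=0.0000 cont=5.0195 V=5.0195[hold]  S*(2)=68.4538
k=1: j=0 S=79.8914 intr=23.2186 cont=25.3549 V=25.3549[hold]; j=1 S=108.8190 intr=0.0000 cont=10.6581 V=10.6581[hold]  S*(1)=-
k=0: j=0 S=93.2400 intr=9.8700 cont=17.8889 V=17.8889[hold]  S*(0)=-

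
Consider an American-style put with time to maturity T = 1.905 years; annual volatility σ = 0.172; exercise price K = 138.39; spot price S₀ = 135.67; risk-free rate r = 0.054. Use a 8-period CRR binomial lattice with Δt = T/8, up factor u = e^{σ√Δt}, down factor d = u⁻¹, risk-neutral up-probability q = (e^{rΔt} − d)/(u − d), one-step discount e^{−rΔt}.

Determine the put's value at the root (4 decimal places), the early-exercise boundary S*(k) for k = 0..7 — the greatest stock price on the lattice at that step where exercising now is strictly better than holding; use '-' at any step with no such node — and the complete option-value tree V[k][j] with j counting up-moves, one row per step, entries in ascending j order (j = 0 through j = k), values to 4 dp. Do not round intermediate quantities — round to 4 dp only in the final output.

Δt=0.23813, u=1.08756, d=0.91949, q=0.55603, disc=e^(-rΔt)=0.98722
k=8 terminal: V=max(K-S,0) → 69.0679 56.3974 41.4110 23.6854 2.7200 0.0000 0.0000 0.0000 0.0000
k=7: j=0 S=75.3917 intr=62.9983 cont=61.2302 V=62.9983[EX]; j=1 S=89.1716 intr=49.2184 cont=47.4503 V=49.2184[EX]; j=2 S=105.4701 intr=32.9199 cont=31.1518 V=32.9199[EX]; j=3 S=124.7476 intr=13.6424 cont=11.8742 V=13.6424[EX]; j=4 S=147.5487 intr=0.0000 cont=1.1922 V=1.1922[hold]; j=5 S=174.5172 intr=0.0000 cont=0.0000 V=0.0000[hold]; j=6 S=206.4150 intr=0.0000 cont=0.0000 V=0.0000[hold]; j=7 S=244.1430 intr=0.0000 cont=0.0000 V=0.0000[hold]  S*(7)=124.7476
k=6: j=0 S=81.9926 intr=56.3974 cont=54.6292 V=56.3974[EX]; j=1 S=96.9790 intr=41.4110 cont=39.6428 V=41.4110[EX]; j=2 S=114.7046 intr=23.6854 cont=21.9173 V=23.6854[EX]; j=3 S=135.6700 intr=2.7200 cont=6.6338 V=6.6338[hold]; j=4 S=160.4674 intr=0.0000 cont=0.5225 V=0.5225[hold]; j=5 S=189.7972 intr=0.0000 cont=0.0000 V=0.0000[hold]; j=6 S=224.4878 intr=0.0000 cont=0.0000 V=0.0000[hold]  S*(6)=114.7046
k=5: j=0 S=89.1716 intr=49.2184 cont=47.4503 V=49.2184[EX]; j=1 S=105.4701 intr=32.9199 cont=31.1518 V=32.9199[EX]; j=2 S=124.7476 intr=13.6424 cont=14.0226 V=14.0226[hold]; j=3 S=147.5487 intr=0.0000 cont=3.1944 V=3.1944[hold]; j=4 S=174.5172 intr=0.0000 cont=0.2290 V=0.2290[hold]; j=5 S=206.4150 intr=0.0000 cont=0.0000 V=0.0000[hold]  S*(5)=105.4701
k=4: j=0 S=96.9790 intr=41.4110 cont=39.6428 V=41.4110[EX]; j=1 S=114.7046 intr=23.6854 cont=22.1260 V=23.6854[EX]; j=2 S=135.6700 intr=2.7200 cont=7.8995 V=7.8995[hold]; j=3 S=160.4674 intr=0.0000 cont=1.5258 V=1.5258[hold]; j=4 S=189.7972 intr=0.0000 cont=0.1004 V=0.1004[hold]  S*(4)=114.7046
k=3: j=0 S=105.4701 intr=32.9199 cont=31.1518 V=32.9199[EX]; j=1 S=124.7476 intr=13.6424 cont=14.7174 V=14.7174[hold]; j=2 S=147.5487 intr=0.0000 cont=4.2998 V=4.2998[hold]; j=3 S=174.5172 intr=0.0000 cont=0.7238 V=0.7238[hold]  S*(3)=105.4701
k=2: j=0 S=114.7046 intr=23.6854 cont=22.5074 V=23.6854[EX]; j=1 S=135.6700 intr=2.7200 cont=8.8108 V=8.8108[hold]; j=2 S=160.4674 intr=0.0000 cont=2.2819 V=2.2819[hold]  S*(2)=114.7046
k=1: j=0 S=124.7476 intr=13.6424 cont=15.2177 V=15.2177[hold]; j=1 S=147.5487 intr=0.0000 cont=5.1143 V=5.1143[hold]  S*(1)=-
k=0: j=0 S=135.6700 intr=2.7200 cont=9.4772 V=9.4772[hold]  S*(0)=-

price = 9.4772
boundary = - - 114.7046 105.4701 114.7046 105.4701 114.7046 124.7476
tree:
9.4772
15.2177 5.1143
23.6854 8.8108 2.2819
32.9199 14.7174 4.2998 0.7238
41.4110 23.6854 7.8995 1.5258 0.1004
49.2184 32.9199 14.0226 3.1944 0.2290 0.0000
56.3974 41.4110 23.6854 6.6338 0.5225 0.0000 0.0000
62.9983 49.2184 32.9199 13.6424 1.1922 0.0000 0.0000 0.0000
69.0679 56.3974 41.4110 23.6854 2.7200 0.0000 0.0000 0.0000 0.0000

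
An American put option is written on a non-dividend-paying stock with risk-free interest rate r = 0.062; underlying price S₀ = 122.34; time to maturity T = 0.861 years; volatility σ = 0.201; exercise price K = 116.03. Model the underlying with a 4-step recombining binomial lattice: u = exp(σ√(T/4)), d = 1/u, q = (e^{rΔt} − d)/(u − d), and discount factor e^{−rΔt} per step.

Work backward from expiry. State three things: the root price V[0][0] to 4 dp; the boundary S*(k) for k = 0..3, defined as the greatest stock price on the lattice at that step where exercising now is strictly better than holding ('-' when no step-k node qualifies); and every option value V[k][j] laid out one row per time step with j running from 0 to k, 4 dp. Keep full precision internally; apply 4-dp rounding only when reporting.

Δt=0.21525  u=1.09774  d=0.91096  q=0.54863  discount=0.98674
step 4 (expiry): payoffs max(K−S,0) = 31.7801 14.5059 0.0000 0.0000 0.0000
step 3: (k=3,j=0): S=92.4846, (K−S)⁺=23.5454, hold=22.0072 ⇒ V=23.5454 exercise | (k=3,j=1): S=111.4471, (K−S)⁺=4.5829, hold=6.4607 ⇒ V=6.4607 continue | (k=3,j=2): S=134.2976, (K−S)⁺=0.0000, hold=0.0000 ⇒ V=0.0000 continue | (k=3,j=3): S=161.8332, (K−S)⁺=0.0000, hold=0.0000 ⇒ V=0.0000 continue  boundary S*=92.4846
step 2: (k=2,j=0): S=101.5241, (K−S)⁺=14.5059, hold=13.9843 ⇒ V=14.5059 exercise | (k=2,j=1): S=122.3400, (K−S)⁺=0.0000, hold=2.8775 ⇒ V=2.8775 continue | (k=2,j=2): S=147.4239, (K−S)⁺=0.0000, hold=0.0000 ⇒ V=0.0000 continue  boundary S*=101.5241
step 1: (k=1,j=0): S=111.4471, (K−S)⁺=4.5829, hold=8.0184 ⇒ V=8.0184 continue | (k=1,j=1): S=134.2976, (K−S)⁺=0.0000, hold=1.2816 ⇒ V=1.2816 continue  boundary S*=-
step 0: (k=0,j=0): S=122.3400, (K−S)⁺=0.0000, hold=4.2651 ⇒ V=4.2651 continue  boundary S*=-

price = 4.2651
boundary = - - 101.5241 92.4846
tree:
4.2651
8.0184 1.2816
14.5059 2.8775 0.0000
23.5454 6.4607 0.0000 0.0000
31.7801 14.5059 0.0000 0.0000 0.0000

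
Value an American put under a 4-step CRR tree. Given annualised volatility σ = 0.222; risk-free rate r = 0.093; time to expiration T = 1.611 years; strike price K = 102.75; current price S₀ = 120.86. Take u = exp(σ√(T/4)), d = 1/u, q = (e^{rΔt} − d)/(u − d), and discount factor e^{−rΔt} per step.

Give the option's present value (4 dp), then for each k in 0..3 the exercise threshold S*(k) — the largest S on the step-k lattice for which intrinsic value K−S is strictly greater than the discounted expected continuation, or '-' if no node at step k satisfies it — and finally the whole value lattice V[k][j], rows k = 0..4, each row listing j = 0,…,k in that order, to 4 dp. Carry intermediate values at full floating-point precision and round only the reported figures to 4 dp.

Δt=0.40275  u=1.15129  d=0.86859  q=0.59984  discount=0.96324
step 4 (expiry): payoffs max(K−S,0) = 33.9582 11.5679 0.0000 0.0000 0.0000
step 3: (k=3,j=0): S=79.1997, (K−S)⁺=23.5503, hold=19.7729 ⇒ V=23.5503 exercise | (k=3,j=1): S=104.9775, (K−S)⁺=0.0000, hold=4.4588 ⇒ V=4.4588 continue | (k=3,j=2): S=139.1455, (K−S)⁺=0.0000, hold=0.0000 ⇒ V=0.0000 continue | (k=3,j=3): S=184.4344, (K−S)⁺=0.0000, hold=0.0000 ⇒ V=0.0000 continue  boundary S*=79.1997
step 2: (k=2,j=0): S=91.1821, (K−S)⁺=11.5679, hold=11.6537 ⇒ V=11.6537 continue | (k=2,j=1): S=120.8600, (K−S)⁺=0.0000, hold=1.7187 ⇒ V=1.7187 continue | (k=2,j=2): S=160.1974, (K−S)⁺=0.0000, hold=0.0000 ⇒ V=0.0000 continue  boundary S*=-
step 1: (k=1,j=0): S=104.9775, (K−S)⁺=0.0000, hold=5.4850 ⇒ V=5.4850 continue | (k=1,j=1): S=139.1455, (K−S)⁺=0.0000, hold=0.6625 ⇒ V=0.6625 continue  boundary S*=-
step 0: (k=0,j=0): S=120.8600, (K−S)⁺=0.0000, hold=2.4969 ⇒ V=2.4969 continue  boundary S*=-

price = 2.4969
boundary = - - - 79.1997
tree:
2.4969
5.4850 0.6625
11.6537 1.7187 0.0000
23.5503 4.4588 0.0000 0.0000
33.9582 11.5679 0.0000 0.0000 0.0000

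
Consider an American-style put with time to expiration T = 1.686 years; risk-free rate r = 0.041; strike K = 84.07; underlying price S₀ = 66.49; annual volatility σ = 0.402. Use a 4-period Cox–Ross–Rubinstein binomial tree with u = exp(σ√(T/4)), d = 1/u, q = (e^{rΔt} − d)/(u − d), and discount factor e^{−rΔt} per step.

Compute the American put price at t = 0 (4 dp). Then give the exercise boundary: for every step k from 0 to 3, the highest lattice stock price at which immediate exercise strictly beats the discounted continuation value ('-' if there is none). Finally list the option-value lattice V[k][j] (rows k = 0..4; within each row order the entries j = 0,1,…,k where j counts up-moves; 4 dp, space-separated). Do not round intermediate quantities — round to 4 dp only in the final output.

Δt=0.42150, u=1.29822, d=0.77029, q=0.46814, disc=e^(-rΔt)=0.98287
k=4 terminal: V=max(K-S,0) → 60.6617 44.6186 17.5800 0.0000 0.0000
k=3: j=0 S=30.3890 intr=53.6810 cont=52.2407 V=53.6810[EX]; j=1 S=51.2165 intr=32.8535 cont=31.4132 V=32.8535[EX]; j=2 S=86.3183 intr=0.0000 cont=9.1899 V=9.1899[hold]; j=3 S=145.4778 intr=0.0000 cont=0.0000 V=0.0000[hold]  S*(3)=51.2165
k=2: j=0 S=39.4514 intr=44.6186 cont=43.1782 V=44.6186[EX]; j=1 S=66.4900 intr=17.5800 cont=21.4026 V=21.4026[hold]; j=2 S=112.0598 intr=0.0000 cont=4.8040 V=4.8040[hold]  S*(2)=39.4514
k=1: j=0 S=51.2165 intr=32.8535 cont=33.1720 V=33.1720[hold]; j=1 S=86.3183 intr=0.0000 cont=13.3986 V=13.3986[hold]  S*(1)=-
k=0: j=0 S=66.4900 intr=17.5800 cont=23.5055 V=23.5055[hold]  S*(0)=-

price = 23.5055
boundary = - - 39.4514 51.2165
tree:
23.5055
33.1720 13.3986
44.6186 21.4026 4.8040
53.6810 32.8535 9.1899 0.0000
60.6617 44.6186 17.5800 0.0000 0.0000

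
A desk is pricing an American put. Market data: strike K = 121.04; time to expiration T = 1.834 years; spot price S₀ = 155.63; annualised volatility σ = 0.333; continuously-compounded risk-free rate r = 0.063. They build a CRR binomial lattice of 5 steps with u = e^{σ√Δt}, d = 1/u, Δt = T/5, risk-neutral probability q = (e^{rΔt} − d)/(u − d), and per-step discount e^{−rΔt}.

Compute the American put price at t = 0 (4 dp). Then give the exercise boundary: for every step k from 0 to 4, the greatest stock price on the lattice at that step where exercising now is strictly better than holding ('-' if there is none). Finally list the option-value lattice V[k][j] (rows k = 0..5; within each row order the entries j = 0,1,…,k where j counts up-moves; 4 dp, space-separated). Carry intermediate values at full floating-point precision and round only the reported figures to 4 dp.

Δt=0.36680, u=1.22345, d=0.81736, q=0.50732, disc=e^(-rΔt)=0.97716
k=5 terminal: V=max(K-S,0) → 64.2653 36.0574 0.0000 0.0000 0.0000 0.0000
k=4: j=0 S=69.4612 intr=51.5788 cont=48.8138 V=51.5788[EX]; j=1 S=103.9724 intr=17.0676 cont=17.3590 V=17.3590[hold]; j=2 S=155.6300 intr=0.0000 cont=0.0000 V=0.0000[hold]; j=3 S=232.9532 intr=0.0000 cont=0.0000 V=0.0000[hold]; j=4 S=348.6938 intr=0.0000 cont=0.0000 V=0.0000[hold]  S*(4)=69.4612
k=3: j=0 S=84.9826 intr=36.0574 cont=33.4369 V=36.0574[EX]; j=1 S=127.2054 intr=0.0000 cont=8.3571 V=8.3571[hold]; j=2 S=190.4062 intr=0.0000 cont=0.0000 V=0.0000[hold]; j=3 S=285.0076 intr=0.0000 cont=0.0000 V=0.0000[hold]  S*(3)=84.9826
k=2: j=0 S=103.9724 intr=17.0676 cont=21.5019 V=21.5019[hold]; j=1 S=155.6300 intr=0.0000 cont=4.0234 V=4.0234[hold]; j=2 S=232.9532 intr=0.0000 cont=0.0000 V=0.0000[hold]  S*(2)=-
k=1: j=0 S=127.2054 intr=0.0000 cont=12.3461 V=12.3461[hold]; j=1 S=190.4062 intr=0.0000 cont=1.9370 V=1.9370[hold]  S*(1)=-
k=0: j=0 S=155.6300 intr=0.0000 cont=6.9040 V=6.9040[hold]  S*(0)=-

price = 6.9040
boundary = - - - 84.9826 69.4612
tree:
6.9040
12.3461 1.9370
21.5019 4.0234 0.0000
36.0574 8.3571 0.0000 0.0000
51.5788 17.3590 0.0000 0.0000 0.0000
64.2653 36.0574 0.0000 0.0000 0.0000 0.0000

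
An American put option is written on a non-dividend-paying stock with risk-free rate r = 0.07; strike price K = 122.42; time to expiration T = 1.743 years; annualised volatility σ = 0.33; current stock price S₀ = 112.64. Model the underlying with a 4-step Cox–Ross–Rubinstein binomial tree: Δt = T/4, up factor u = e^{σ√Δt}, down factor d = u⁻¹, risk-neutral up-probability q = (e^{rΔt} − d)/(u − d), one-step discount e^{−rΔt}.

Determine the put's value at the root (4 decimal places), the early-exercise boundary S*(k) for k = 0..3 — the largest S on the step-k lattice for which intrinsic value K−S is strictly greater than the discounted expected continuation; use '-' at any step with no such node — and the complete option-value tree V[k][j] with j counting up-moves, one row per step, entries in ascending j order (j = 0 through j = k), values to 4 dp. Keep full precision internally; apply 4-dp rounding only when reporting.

Δt=0.43575  u=1.24338  d=0.80426  q=0.51629  discount=0.96996
step 4 (expiry): payoffs max(K−S,0) = 75.2930 49.5613 9.7800 0.0000 0.0000
step 3: (k=3,j=0): S=58.5971, (K−S)⁺=63.8229, hold=60.1452 ⇒ V=63.8229 exercise | (k=3,j=1): S=90.5914, (K−S)⁺=31.8286, hold=28.1508 ⇒ V=31.8286 exercise | (k=3,j=2): S=140.0549, (K−S)⁺=0.0000, hold=4.5886 ⇒ V=4.5886 continue | (k=3,j=3): S=216.5257, (K−S)⁺=0.0000, hold=0.0000 ⇒ V=0.0000 continue  boundary S*=90.5914
step 2: (k=2,j=0): S=72.8587, (K−S)⁺=49.5613, hold=45.8836 ⇒ V=49.5613 exercise | (k=2,j=1): S=112.6400, (K−S)⁺=9.7800, hold=17.2313 ⇒ V=17.2313 continue | (k=2,j=2): S=174.1421, (K−S)⁺=0.0000, hold=2.1529 ⇒ V=2.1529 continue  boundary S*=72.8587
step 1: (k=1,j=0): S=90.5914, (K−S)⁺=31.8286, hold=31.8823 ⇒ V=31.8823 continue | (k=1,j=1): S=140.0549, (K−S)⁺=0.0000, hold=9.1627 ⇒ V=9.1627 continue  boundary S*=-
step 0: (k=0,j=0): S=112.6400, (K−S)⁺=9.7800, hold=19.5470 ⇒ V=19.5470 continue  boundary S*=-

price = 19.5470
boundary = - - 72.8587 90.5914
tree:
19.5470
31.8823 9.1627
49.5613 17.2313 2.1529
63.8229 31.8286 4.5886 0.0000
75.2930 49.5613 9.7800 0.0000 0.0000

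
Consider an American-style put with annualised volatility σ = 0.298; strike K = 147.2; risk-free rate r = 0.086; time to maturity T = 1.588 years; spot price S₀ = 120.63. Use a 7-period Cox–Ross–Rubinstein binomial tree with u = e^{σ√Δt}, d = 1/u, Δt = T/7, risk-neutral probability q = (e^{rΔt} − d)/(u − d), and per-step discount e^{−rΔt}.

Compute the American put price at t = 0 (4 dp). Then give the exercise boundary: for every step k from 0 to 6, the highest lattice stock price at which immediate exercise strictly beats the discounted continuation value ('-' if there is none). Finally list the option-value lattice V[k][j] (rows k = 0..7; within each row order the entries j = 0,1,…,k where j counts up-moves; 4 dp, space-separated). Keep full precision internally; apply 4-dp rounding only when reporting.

Δt=0.22686  u=1.15250  d=0.86768  q=0.53374  discount=0.98068
step 7 (expiry): payoffs max(K−S,0) = 102.5356 87.8740 68.3994 42.5321 8.1736 0.0000 0.0000 0.0000
step 6: (k=6,j=0): S=51.4758, (K−S)⁺=95.7242, hold=92.8802 ⇒ V=95.7242 exercise | (k=6,j=1): S=68.3734, (K−S)⁺=78.8266, hold=75.9826 ⇒ V=78.8266 exercise | (k=6,j=2): S=90.8179, (K−S)⁺=56.3821, hold=53.5381 ⇒ V=56.3821 exercise | (k=6,j=3): S=120.6300, (K−S)⁺=26.5700, hold=23.7260 ⇒ V=26.5700 exercise | (k=6,j=4): S=160.2283, (K−S)⁺=0.0000, hold=3.7373 ⇒ V=3.7373 continue | (k=6,j=5): S=212.8254, (K−S)⁺=0.0000, hold=0.0000 ⇒ V=0.0000 continue | (k=6,j=6): S=282.6880, (K−S)⁺=0.0000, hold=0.0000 ⇒ V=0.0000 continue  boundary S*=120.6300
step 5: (k=5,j=0): S=59.3260, (K−S)⁺=87.8740, hold=85.0300 ⇒ V=87.8740 exercise | (k=5,j=1): S=78.8006, (K−S)⁺=68.3994, hold=65.5554 ⇒ V=68.3994 exercise | (k=5,j=2): S=104.6679, (K−S)⁺=42.5321, hold=39.6881 ⇒ V=42.5321 exercise | (k=5,j=3): S=139.0264, (K−S)⁺=8.1736, hold=14.1053 ⇒ V=14.1053 continue | (k=5,j=4): S=184.6636, (K−S)⁺=0.0000, hold=1.7089 ⇒ V=1.7089 continue | (k=5,j=5): S=245.2818, (K−S)⁺=0.0000, hold=0.0000 ⇒ V=0.0000 continue  boundary S*=104.6679
step 4: (k=4,j=0): S=68.3734, (K−S)⁺=78.8266, hold=75.9826 ⇒ V=78.8266 exercise | (k=4,j=1): S=90.8179, (K−S)⁺=56.3821, hold=53.5381 ⇒ V=56.3821 exercise | (k=4,j=2): S=120.6300, (K−S)⁺=26.5700, hold=26.8309 ⇒ V=26.8309 continue | (k=4,j=3): S=160.2283, (K−S)⁺=0.0000, hold=7.3441 ⇒ V=7.3441 continue | (k=4,j=4): S=212.8254, (K−S)⁺=0.0000, hold=0.7814 ⇒ V=0.7814 continue  boundary S*=90.8179
step 3: (k=3,j=0): S=78.8006, (K−S)⁺=68.3994, hold=65.5554 ⇒ V=68.3994 exercise | (k=3,j=1): S=104.6679, (K−S)⁺=42.5321, hold=39.8247 ⇒ V=42.5321 exercise | (k=3,j=2): S=139.0264, (K−S)⁺=8.1736, hold=16.1125 ⇒ V=16.1125 continue | (k=3,j=3): S=184.6636, (K−S)⁺=0.0000, hold=3.7671 ⇒ V=3.7671 continue  boundary S*=104.6679
step 2: (k=2,j=0): S=90.8179, (K−S)⁺=56.3821, hold=53.5381 ⇒ V=56.3821 exercise | (k=2,j=1): S=120.6300, (K−S)⁺=26.5700, hold=27.8815 ⇒ V=27.8815 continue | (k=2,j=2): S=160.2283, (K−S)⁺=0.0000, hold=9.3392 ⇒ V=9.3392 continue  boundary S*=90.8179
step 1: (k=1,j=0): S=104.6679, (K−S)⁺=42.5321, hold=40.3746 ⇒ V=42.5321 exercise | (k=1,j=1): S=139.0264, (K−S)⁺=8.1736, hold=17.6371 ⇒ V=17.6371 continue  boundary S*=104.6679
step 0: (k=0,j=0): S=120.6300, (K−S)⁺=26.5700, hold=28.6795 ⇒ V=28.6795 continue  boundary S*=-

price = 28.6795
boundary = - 104.6679 90.8179 104.6679 90.8179 104.6679 120.6300
tree:
28.6795
42.5321 17.6371
56.3821 27.8815 9.3392
68.3994 42.5321 16.1125 3.7671
78.8266 56.3821 26.8309 7.3441 0.7814
87.8740 68.3994 42.5321 14.1053 1.7089 0.0000
95.7242 78.8266 56.3821 26.5700 3.7373 0.0000 0.0000
102.5356 87.8740 68.3994 42.5321 8.1736 0.0000 0.0000 0.0000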